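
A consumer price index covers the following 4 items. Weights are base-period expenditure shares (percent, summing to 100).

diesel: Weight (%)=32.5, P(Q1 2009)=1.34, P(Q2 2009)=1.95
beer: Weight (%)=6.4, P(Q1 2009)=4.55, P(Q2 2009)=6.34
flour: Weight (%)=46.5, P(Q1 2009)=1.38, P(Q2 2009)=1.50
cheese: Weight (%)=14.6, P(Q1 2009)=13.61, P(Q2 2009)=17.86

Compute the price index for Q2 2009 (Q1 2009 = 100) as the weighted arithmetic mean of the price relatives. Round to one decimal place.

diesel: 32.5 × (1.95/1.34) = 32.5 × 1.455224 = 47.2948
beer: 6.4 × (6.34/4.55) = 6.4 × 1.393407 = 8.9178
flour: 46.5 × (1.50/1.38) = 46.5 × 1.086957 = 50.5435
cheese: 14.6 × (17.86/13.61) = 14.6 × 1.312270 = 19.1591
Index = Σ wᵢ·(p₁ᵢ/p₀ᵢ) = 47.2948 + 8.9178 + 50.5435 + 19.1591 = 125.9152

125.9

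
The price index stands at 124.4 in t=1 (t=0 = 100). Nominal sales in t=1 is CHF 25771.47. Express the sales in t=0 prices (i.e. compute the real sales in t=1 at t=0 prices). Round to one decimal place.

Real = Nominal ÷ (Index/100) = 25771.47 ÷ (124.4/100)
     = 25771.47 ÷ 1.244 = 20716.6158

20716.6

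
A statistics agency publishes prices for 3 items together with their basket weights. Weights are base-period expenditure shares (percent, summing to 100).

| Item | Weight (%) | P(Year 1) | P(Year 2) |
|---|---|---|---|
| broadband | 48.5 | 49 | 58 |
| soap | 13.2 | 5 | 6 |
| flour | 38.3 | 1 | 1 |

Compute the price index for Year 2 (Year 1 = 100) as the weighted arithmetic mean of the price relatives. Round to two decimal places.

111.55

broadband: 48.5 × (58/49) = 48.5 × 1.183673 = 57.4082
soap: 13.2 × (6/5) = 13.2 × 1.200000 = 15.8400
flour: 38.3 × (1/1) = 38.3 × 1.000000 = 38.3000
Index = Σ wᵢ·(p₁ᵢ/p₀ᵢ) = 57.4082 + 15.8400 + 38.3000 = 111.5482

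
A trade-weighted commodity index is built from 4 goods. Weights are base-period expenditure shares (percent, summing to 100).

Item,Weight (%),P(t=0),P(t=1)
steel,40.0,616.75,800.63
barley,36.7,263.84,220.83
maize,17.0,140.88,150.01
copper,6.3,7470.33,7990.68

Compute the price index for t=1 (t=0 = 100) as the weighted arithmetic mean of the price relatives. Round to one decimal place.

steel: 40.0 × (800.63/616.75) = 40.0 × 1.298143 = 51.9257
barley: 36.7 × (220.83/263.84) = 36.7 × 0.836985 = 30.7173
maize: 17.0 × (150.01/140.88) = 17.0 × 1.064807 = 18.1017
copper: 6.3 × (7990.68/7470.33) = 6.3 × 1.069656 = 6.7388
Index = Σ wᵢ·(p₁ᵢ/p₀ᵢ) = 51.9257 + 30.7173 + 18.1017 + 6.7388 = 107.4836

107.5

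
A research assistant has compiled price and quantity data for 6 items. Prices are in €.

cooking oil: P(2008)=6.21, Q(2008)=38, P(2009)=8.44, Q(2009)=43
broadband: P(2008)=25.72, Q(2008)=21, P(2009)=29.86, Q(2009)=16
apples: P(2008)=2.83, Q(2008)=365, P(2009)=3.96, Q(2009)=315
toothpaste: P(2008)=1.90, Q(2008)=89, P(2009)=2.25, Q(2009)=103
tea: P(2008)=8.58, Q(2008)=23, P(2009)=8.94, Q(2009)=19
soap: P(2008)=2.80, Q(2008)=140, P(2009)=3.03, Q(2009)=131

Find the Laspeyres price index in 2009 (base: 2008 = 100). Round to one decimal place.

125.5

Laspeyres price index uses base-period quantities as weights.
ΣP(2009)·Q(2008) = 8.44×38 + 29.86×21 + 3.96×365 + 2.25×89 + 8.94×23 + 3.03×140 = 320.72 + 627.06 + 1445.4 + 200.25 + 205.62 + 424.2 = 3223.25
ΣP(2008)·Q(2008) = 6.21×38 + 25.72×21 + 2.83×365 + 1.90×89 + 8.58×23 + 2.80×140 = 235.98 + 540.12 + 1032.95 + 169.1 + 197.34 + 392 = 2567.49
Index = 3223.25 / 2567.49 × 100 = 125.5409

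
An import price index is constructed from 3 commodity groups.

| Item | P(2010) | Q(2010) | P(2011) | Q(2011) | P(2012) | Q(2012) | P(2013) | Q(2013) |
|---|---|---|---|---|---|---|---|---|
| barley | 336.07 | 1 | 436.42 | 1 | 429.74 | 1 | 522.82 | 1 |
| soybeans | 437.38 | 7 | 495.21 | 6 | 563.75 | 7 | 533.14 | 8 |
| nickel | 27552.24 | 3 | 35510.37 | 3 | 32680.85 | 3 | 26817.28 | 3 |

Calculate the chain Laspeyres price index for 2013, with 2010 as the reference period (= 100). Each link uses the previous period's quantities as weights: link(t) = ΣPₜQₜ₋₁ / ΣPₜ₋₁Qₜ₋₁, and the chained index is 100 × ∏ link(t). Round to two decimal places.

98.33

Link 2010→2011:
ΣP(2011)Q(2010) = 436.42×1 + 495.21×7 + 35510.37×3 = 436.42 + 3466.47 + 106531.11 = 110434
ΣP(2010)Q(2010) = 336.07×1 + 437.38×7 + 27552.24×3 = 336.07 + 3061.66 + 82656.72 = 86054.45
link = 110434/86054.45 = 1.283304
Link 2011→2012:
ΣP(2012)Q(2011) = 429.74×1 + 563.75×6 + 32680.85×3 = 429.74 + 3382.5 + 98042.55 = 101854.79
ΣP(2011)Q(2011) = 436.42×1 + 495.21×6 + 35510.37×3 = 436.42 + 2971.26 + 106531.11 = 109938.79
link = 101854.79/109938.79 = 0.926468
Link 2012→2013:
ΣP(2013)Q(2012) = 522.82×1 + 533.14×7 + 26817.28×3 = 522.82 + 3731.98 + 80451.84 = 84706.64
ΣP(2012)Q(2012) = 429.74×1 + 563.75×7 + 32680.85×3 = 429.74 + 3946.25 + 98042.55 = 102418.54
link = 84706.64/102418.54 = 0.827064
Chained index = 100 × 1.283304 × 0.926468 × 0.827064 = 98.3329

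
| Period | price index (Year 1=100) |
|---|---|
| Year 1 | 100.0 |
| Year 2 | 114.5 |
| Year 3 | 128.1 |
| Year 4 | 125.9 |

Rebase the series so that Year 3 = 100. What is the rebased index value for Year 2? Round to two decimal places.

89.38

Rebased(Year 2) = 114.5 / 128.1 × 100 = 89.3833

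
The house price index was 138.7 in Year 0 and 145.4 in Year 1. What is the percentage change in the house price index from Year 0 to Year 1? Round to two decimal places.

4.83%

Change = (145.4 − 138.7) / 138.7 × 100
       = 6.7 / 138.7 × 100 = 4.8306%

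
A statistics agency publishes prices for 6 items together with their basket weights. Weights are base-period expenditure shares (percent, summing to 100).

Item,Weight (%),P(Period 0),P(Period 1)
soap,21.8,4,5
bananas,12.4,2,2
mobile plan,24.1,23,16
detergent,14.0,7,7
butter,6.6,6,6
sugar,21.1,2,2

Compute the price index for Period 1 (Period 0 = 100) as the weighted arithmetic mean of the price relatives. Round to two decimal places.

98.12

soap: 21.8 × (5/4) = 21.8 × 1.250000 = 27.2500
bananas: 12.4 × (2/2) = 12.4 × 1.000000 = 12.4000
mobile plan: 24.1 × (16/23) = 24.1 × 0.695652 = 16.7652
detergent: 14.0 × (7/7) = 14.0 × 1.000000 = 14.0000
butter: 6.6 × (6/6) = 6.6 × 1.000000 = 6.6000
sugar: 21.1 × (2/2) = 21.1 × 1.000000 = 21.1000
Index = Σ wᵢ·(p₁ᵢ/p₀ᵢ) = 27.2500 + 12.4000 + 16.7652 + 14.0000 + 6.6000 + 21.1000 = 98.1152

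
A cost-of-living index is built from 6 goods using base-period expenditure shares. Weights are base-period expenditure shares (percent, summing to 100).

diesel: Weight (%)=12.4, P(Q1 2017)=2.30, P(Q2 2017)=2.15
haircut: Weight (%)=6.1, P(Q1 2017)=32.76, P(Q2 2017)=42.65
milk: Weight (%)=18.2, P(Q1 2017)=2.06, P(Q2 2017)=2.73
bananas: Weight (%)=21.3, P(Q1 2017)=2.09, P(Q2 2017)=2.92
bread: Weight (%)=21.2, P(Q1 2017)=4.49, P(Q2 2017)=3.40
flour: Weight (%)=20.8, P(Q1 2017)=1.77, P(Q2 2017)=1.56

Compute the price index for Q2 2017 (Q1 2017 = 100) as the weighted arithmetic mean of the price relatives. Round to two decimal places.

107.80

diesel: 12.4 × (2.15/2.30) = 12.4 × 0.934783 = 11.5913
haircut: 6.1 × (42.65/32.76) = 6.1 × 1.301893 = 7.9415
milk: 18.2 × (2.73/2.06) = 18.2 × 1.325243 = 24.1194
bananas: 21.3 × (2.92/2.09) = 21.3 × 1.397129 = 29.7589
bread: 21.2 × (3.40/4.49) = 21.2 × 0.757238 = 16.0535
flour: 20.8 × (1.56/1.77) = 20.8 × 0.881356 = 18.3322
Index = Σ wᵢ·(p₁ᵢ/p₀ᵢ) = 11.5913 + 7.9415 + 24.1194 + 29.7589 + 16.0535 + 18.3322 = 107.7968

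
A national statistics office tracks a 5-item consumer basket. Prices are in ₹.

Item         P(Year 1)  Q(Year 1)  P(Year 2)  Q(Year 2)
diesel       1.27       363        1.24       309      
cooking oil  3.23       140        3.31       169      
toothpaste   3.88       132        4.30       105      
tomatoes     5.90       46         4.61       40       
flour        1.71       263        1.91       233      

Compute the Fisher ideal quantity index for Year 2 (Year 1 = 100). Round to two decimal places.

92.21

Laspeyres component (base-period weights):
ΣP(Year 1)Q(Year 2) = 1.27×309 + 3.23×169 + 3.88×105 + 5.90×40 + 1.71×233 = 392.43 + 545.87 + 407.4 + 236 + 398.43 = 1980.13
ΣP(Year 1)Q(Year 1) = 1.27×363 + 3.23×140 + 3.88×132 + 5.90×46 + 1.71×263 = 461.01 + 452.2 + 512.16 + 271.4 + 449.73 = 2146.5
L = 1980.13 / 2146.5 × 100 = 92.2492
Paasche component (current-period weights):
ΣP(Year 2)Q(Year 2) = 1.24×309 + 3.31×169 + 4.30×105 + 4.61×40 + 1.91×233 = 383.16 + 559.39 + 451.5 + 184.4 + 445.03 = 2023.48
ΣP(Year 2)Q(Year 1) = 1.24×363 + 3.31×140 + 4.30×132 + 4.61×46 + 1.91×263 = 450.12 + 463.4 + 567.6 + 212.06 + 502.33 = 2195.51
P = 2023.48 / 2195.51 × 100 = 92.1645
Fisher = √(L × P) = √(92.2492 × 92.1645) = 92.2068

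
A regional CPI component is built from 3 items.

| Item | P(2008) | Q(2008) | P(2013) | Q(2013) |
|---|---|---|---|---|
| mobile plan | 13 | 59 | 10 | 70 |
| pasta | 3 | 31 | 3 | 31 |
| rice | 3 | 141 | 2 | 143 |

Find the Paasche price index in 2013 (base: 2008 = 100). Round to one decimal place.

75.3

Paasche price index uses current-period quantities as weights.
ΣP(2013)·Q(2013) = 10×70 + 3×31 + 2×143 = 700 + 93 + 286 = 1079
ΣP(2008)·Q(2013) = 13×70 + 3×31 + 3×143 = 910 + 93 + 429 = 1432
Index = 1079 / 1432 × 100 = 75.3492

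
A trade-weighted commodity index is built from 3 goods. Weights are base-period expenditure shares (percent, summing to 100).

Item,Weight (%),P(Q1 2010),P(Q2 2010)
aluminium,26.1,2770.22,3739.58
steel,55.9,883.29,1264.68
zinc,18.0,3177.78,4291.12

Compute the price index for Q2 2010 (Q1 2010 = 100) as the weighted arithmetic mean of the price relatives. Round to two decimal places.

aluminium: 26.1 × (3739.58/2770.22) = 26.1 × 1.349922 = 35.2330
steel: 55.9 × (1264.68/883.29) = 55.9 × 1.431783 = 80.0367
zinc: 18.0 × (4291.12/3177.78) = 18.0 × 1.350352 = 24.3063
Index = Σ wᵢ·(p₁ᵢ/p₀ᵢ) = 35.2330 + 80.0367 + 24.3063 = 139.5760

139.58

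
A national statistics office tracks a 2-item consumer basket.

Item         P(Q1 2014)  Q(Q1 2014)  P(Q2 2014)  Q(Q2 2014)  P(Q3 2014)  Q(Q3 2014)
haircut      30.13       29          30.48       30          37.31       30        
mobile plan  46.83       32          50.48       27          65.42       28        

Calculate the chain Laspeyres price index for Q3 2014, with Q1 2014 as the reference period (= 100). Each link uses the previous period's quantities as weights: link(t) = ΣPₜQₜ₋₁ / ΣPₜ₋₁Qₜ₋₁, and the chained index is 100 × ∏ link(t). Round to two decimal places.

Link Q1 2014→Q2 2014:
ΣP(Q2 2014)Q(Q1 2014) = 30.48×29 + 50.48×32 = 883.92 + 1615.36 = 2499.28
ΣP(Q1 2014)Q(Q1 2014) = 30.13×29 + 46.83×32 = 873.77 + 1498.56 = 2372.33
link = 2499.28/2372.33 = 1.053513
Link Q2 2014→Q3 2014:
ΣP(Q3 2014)Q(Q2 2014) = 37.31×30 + 65.42×27 = 1119.3 + 1766.34 = 2885.64
ΣP(Q2 2014)Q(Q2 2014) = 30.48×30 + 50.48×27 = 914.4 + 1362.96 = 2277.36
link = 2885.64/2277.36 = 1.267099
Chained index = 100 × 1.053513 × 1.267099 = 133.4905

133.49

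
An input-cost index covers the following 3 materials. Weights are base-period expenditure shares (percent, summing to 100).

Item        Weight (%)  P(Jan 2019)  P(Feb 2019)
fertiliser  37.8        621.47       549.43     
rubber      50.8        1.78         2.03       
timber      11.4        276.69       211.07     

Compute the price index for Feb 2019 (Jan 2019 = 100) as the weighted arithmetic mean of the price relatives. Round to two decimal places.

fertiliser: 37.8 × (549.43/621.47) = 37.8 × 0.884081 = 33.4183
rubber: 50.8 × (2.03/1.78) = 50.8 × 1.140449 = 57.9348
timber: 11.4 × (211.07/276.69) = 11.4 × 0.762839 = 8.6964
Index = Σ wᵢ·(p₁ᵢ/p₀ᵢ) = 33.4183 + 57.9348 + 8.6964 = 100.0495

100.05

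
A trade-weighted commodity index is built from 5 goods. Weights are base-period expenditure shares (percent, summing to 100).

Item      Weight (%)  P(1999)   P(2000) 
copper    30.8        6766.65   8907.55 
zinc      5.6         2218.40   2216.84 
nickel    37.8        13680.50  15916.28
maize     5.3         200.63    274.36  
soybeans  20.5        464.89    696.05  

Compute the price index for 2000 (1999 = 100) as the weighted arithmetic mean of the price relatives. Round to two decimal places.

128.06

copper: 30.8 × (8907.55/6766.65) = 30.8 × 1.316390 = 40.5448
zinc: 5.6 × (2216.84/2218.40) = 5.6 × 0.999297 = 5.5961
nickel: 37.8 × (15916.28/13680.50) = 37.8 × 1.163428 = 43.9776
maize: 5.3 × (274.36/200.63) = 5.3 × 1.367492 = 7.2477
soybeans: 20.5 × (696.05/464.89) = 20.5 × 1.497236 = 30.6933
Index = Σ wᵢ·(p₁ᵢ/p₀ᵢ) = 40.5448 + 5.5961 + 43.9776 + 7.2477 + 30.6933 = 128.0595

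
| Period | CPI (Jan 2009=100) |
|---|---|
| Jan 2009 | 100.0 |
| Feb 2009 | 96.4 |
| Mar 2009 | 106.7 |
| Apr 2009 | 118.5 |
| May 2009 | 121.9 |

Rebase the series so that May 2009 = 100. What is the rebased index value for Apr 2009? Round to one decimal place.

Rebased(Apr 2009) = 118.5 / 121.9 × 100 = 97.2108

97.2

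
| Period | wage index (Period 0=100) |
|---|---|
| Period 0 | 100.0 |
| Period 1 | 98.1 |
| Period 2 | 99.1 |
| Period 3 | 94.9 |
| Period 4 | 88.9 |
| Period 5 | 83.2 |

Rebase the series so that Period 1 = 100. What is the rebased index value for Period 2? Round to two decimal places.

101.02

Rebased(Period 2) = 99.1 / 98.1 × 100 = 101.0194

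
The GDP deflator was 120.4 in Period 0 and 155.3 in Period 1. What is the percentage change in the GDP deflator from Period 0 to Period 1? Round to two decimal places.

Change = (155.3 − 120.4) / 120.4 × 100
       = 34.9 / 120.4 × 100 = 28.9867%

28.99%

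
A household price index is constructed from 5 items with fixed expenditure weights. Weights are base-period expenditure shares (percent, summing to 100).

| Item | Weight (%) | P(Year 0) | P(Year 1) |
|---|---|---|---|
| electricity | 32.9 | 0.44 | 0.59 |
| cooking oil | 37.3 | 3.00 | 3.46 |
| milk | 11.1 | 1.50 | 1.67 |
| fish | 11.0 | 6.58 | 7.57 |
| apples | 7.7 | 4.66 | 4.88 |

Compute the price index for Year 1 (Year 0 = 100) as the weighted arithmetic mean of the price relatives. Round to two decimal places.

electricity: 32.9 × (0.59/0.44) = 32.9 × 1.340909 = 44.1159
cooking oil: 37.3 × (3.46/3.00) = 37.3 × 1.153333 = 43.0193
milk: 11.1 × (1.67/1.50) = 11.1 × 1.113333 = 12.3580
fish: 11.0 × (7.57/6.58) = 11.0 × 1.150456 = 12.6550
apples: 7.7 × (4.88/4.66) = 7.7 × 1.047210 = 8.0635
Index = Σ wᵢ·(p₁ᵢ/p₀ᵢ) = 44.1159 + 43.0193 + 12.3580 + 12.6550 + 8.0635 = 120.2118

120.21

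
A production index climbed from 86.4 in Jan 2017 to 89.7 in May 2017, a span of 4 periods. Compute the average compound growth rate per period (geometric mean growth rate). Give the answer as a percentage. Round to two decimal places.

0.94%

Growth factor = (89.7/86.4)^(1/4) = (1.038194)^(1/4) = 1.009415
Growth rate = 1.009415 − 1 = 0.009415 = 0.9415%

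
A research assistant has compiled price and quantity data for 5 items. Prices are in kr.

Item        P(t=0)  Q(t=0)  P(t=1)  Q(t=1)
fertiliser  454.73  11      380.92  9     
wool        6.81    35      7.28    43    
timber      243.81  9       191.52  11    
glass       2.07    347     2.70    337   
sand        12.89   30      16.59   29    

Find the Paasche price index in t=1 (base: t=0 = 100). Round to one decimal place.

Paasche price index uses current-period quantities as weights.
ΣP(t=1)·Q(t=1) = 380.92×9 + 7.28×43 + 191.52×11 + 2.70×337 + 16.59×29 = 3428.28 + 313.04 + 2106.72 + 909.9 + 481.11 = 7239.05
ΣP(t=0)·Q(t=1) = 454.73×9 + 6.81×43 + 243.81×11 + 2.07×337 + 12.89×29 = 4092.57 + 292.83 + 2681.91 + 697.59 + 373.81 = 8138.71
Index = 7239.05 / 8138.71 × 100 = 88.9459

88.9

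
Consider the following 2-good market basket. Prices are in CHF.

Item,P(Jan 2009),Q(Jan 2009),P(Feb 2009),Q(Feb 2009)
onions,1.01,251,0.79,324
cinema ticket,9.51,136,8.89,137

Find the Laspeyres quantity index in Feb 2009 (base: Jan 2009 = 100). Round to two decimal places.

105.38

Laspeyres quantity index uses base-period prices as weights.
ΣP(Jan 2009)·Q(Feb 2009) = 1.01×324 + 9.51×137 = 327.24 + 1302.87 = 1630.11
ΣP(Jan 2009)·Q(Jan 2009) = 1.01×251 + 9.51×136 = 253.51 + 1293.36 = 1546.87
Index = 1630.11 / 1546.87 × 100 = 105.3812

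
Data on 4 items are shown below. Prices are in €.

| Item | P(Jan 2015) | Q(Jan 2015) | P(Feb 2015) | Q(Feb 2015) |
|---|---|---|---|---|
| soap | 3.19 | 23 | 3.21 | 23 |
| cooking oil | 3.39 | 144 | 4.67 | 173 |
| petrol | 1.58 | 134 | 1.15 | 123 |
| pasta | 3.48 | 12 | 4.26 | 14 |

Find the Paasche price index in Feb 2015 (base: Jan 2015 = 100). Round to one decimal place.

Paasche price index uses current-period quantities as weights.
ΣP(Feb 2015)·Q(Feb 2015) = 3.21×23 + 4.67×173 + 1.15×123 + 4.26×14 = 73.83 + 807.91 + 141.45 + 59.64 = 1082.83
ΣP(Jan 2015)·Q(Feb 2015) = 3.19×23 + 3.39×173 + 1.58×123 + 3.48×14 = 73.37 + 586.47 + 194.34 + 48.72 = 902.9
Index = 1082.83 / 902.9 × 100 = 119.9280

119.9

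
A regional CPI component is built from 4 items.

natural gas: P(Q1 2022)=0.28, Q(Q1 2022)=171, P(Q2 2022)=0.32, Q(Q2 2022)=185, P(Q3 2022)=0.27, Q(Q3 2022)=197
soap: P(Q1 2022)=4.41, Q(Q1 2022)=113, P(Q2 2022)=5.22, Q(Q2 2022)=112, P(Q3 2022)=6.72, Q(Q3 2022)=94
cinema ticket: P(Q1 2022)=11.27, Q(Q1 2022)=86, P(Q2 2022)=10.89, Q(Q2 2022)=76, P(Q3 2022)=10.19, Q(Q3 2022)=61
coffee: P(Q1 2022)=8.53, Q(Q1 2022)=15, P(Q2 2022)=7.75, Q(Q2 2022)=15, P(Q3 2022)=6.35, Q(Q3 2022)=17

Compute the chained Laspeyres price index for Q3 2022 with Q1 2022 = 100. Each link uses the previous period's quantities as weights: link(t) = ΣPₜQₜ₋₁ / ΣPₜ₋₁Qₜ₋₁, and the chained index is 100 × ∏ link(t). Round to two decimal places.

Link Q1 2022→Q2 2022:
ΣP(Q2 2022)Q(Q1 2022) = 0.32×171 + 5.22×113 + 10.89×86 + 7.75×15 = 54.72 + 589.86 + 936.54 + 116.25 = 1697.37
ΣP(Q1 2022)Q(Q1 2022) = 0.28×171 + 4.41×113 + 11.27×86 + 8.53×15 = 47.88 + 498.33 + 969.22 + 127.95 = 1643.38
link = 1697.37/1643.38 = 1.032853
Link Q2 2022→Q3 2022:
ΣP(Q3 2022)Q(Q2 2022) = 0.27×185 + 6.72×112 + 10.19×76 + 6.35×15 = 49.95 + 752.64 + 774.44 + 95.25 = 1672.28
ΣP(Q2 2022)Q(Q2 2022) = 0.32×185 + 5.22×112 + 10.89×76 + 7.75×15 = 59.2 + 584.64 + 827.64 + 116.25 = 1587.73
link = 1672.28/1587.73 = 1.053252
Chained index = 100 × 1.032853 × 1.053252 = 108.7855

108.79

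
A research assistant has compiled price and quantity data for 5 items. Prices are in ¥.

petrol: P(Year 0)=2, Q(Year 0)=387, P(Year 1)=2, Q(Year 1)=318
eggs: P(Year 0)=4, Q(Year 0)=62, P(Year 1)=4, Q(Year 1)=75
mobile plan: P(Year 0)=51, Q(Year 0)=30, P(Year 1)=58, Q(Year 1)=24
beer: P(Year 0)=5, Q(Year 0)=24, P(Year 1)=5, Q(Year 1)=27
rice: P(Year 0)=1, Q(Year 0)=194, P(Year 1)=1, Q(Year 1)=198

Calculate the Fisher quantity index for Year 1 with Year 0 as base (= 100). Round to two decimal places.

86.75

Laspeyres component (base-period weights):
ΣP(Year 0)Q(Year 1) = 2×318 + 4×75 + 51×24 + 5×27 + 1×198 = 636 + 300 + 1224 + 135 + 198 = 2493
ΣP(Year 0)Q(Year 0) = 2×387 + 4×62 + 51×30 + 5×24 + 1×194 = 774 + 248 + 1530 + 120 + 194 = 2866
L = 2493 / 2866 × 100 = 86.9853
Paasche component (current-period weights):
ΣP(Year 1)Q(Year 1) = 2×318 + 4×75 + 58×24 + 5×27 + 1×198 = 636 + 300 + 1392 + 135 + 198 = 2661
ΣP(Year 1)Q(Year 0) = 2×387 + 4×62 + 58×30 + 5×24 + 1×194 = 774 + 248 + 1740 + 120 + 194 = 3076
P = 2661 / 3076 × 100 = 86.5085
Fisher = √(L × P) = √(86.9853 × 86.5085) = 86.7466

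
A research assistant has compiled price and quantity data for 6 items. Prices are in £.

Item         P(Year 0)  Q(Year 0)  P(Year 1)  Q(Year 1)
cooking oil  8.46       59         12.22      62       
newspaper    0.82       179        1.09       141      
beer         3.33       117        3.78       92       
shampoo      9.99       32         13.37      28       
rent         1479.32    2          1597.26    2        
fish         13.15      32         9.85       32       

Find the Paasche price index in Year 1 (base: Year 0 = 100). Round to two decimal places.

Paasche price index uses current-period quantities as weights.
ΣP(Year 1)·Q(Year 1) = 12.22×62 + 1.09×141 + 3.78×92 + 13.37×28 + 1597.26×2 + 9.85×32 = 757.64 + 153.69 + 347.76 + 374.36 + 3194.52 + 315.2 = 5143.17
ΣP(Year 0)·Q(Year 1) = 8.46×62 + 0.82×141 + 3.33×92 + 9.99×28 + 1479.32×2 + 13.15×32 = 524.52 + 115.62 + 306.36 + 279.72 + 2958.64 + 420.8 = 4605.66
Index = 5143.17 / 4605.66 × 100 = 111.6706

111.67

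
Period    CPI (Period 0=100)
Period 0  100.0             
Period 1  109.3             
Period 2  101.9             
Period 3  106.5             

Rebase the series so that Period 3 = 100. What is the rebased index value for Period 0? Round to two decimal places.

93.90

Rebased(Period 0) = 100.0 / 106.5 × 100 = 93.8967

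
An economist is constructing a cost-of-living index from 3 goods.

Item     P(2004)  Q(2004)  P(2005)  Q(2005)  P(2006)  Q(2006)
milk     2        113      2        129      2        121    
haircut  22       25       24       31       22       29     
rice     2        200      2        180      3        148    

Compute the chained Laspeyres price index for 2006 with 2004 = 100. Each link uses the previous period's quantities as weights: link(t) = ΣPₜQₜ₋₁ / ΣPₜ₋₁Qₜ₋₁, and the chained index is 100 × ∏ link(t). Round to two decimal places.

113.28

Link 2004→2005:
ΣP(2005)Q(2004) = 2×113 + 24×25 + 2×200 = 226 + 600 + 400 = 1226
ΣP(2004)Q(2004) = 2×113 + 22×25 + 2×200 = 226 + 550 + 400 = 1176
link = 1226/1176 = 1.042517
Link 2005→2006:
ΣP(2006)Q(2005) = 2×129 + 22×31 + 3×180 = 258 + 682 + 540 = 1480
ΣP(2005)Q(2005) = 2×129 + 24×31 + 2×180 = 258 + 744 + 360 = 1362
link = 1480/1362 = 1.086637
Chained index = 100 × 1.042517 × 1.086637 = 113.2838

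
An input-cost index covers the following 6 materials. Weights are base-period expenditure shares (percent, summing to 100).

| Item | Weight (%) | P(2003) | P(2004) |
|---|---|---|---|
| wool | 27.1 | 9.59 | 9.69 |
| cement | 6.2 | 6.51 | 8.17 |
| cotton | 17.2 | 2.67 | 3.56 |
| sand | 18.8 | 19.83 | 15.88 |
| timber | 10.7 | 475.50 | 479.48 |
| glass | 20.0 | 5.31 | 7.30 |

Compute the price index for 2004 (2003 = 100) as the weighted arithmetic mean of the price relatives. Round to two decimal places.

111.44

wool: 27.1 × (9.69/9.59) = 27.1 × 1.010428 = 27.3826
cement: 6.2 × (8.17/6.51) = 6.2 × 1.254992 = 7.7810
cotton: 17.2 × (3.56/2.67) = 17.2 × 1.333333 = 22.9333
sand: 18.8 × (15.88/19.83) = 18.8 × 0.800807 = 15.0552
timber: 10.7 × (479.48/475.50) = 10.7 × 1.008370 = 10.7896
glass: 20.0 × (7.30/5.31) = 20.0 × 1.374765 = 27.4953
Index = Σ wᵢ·(p₁ᵢ/p₀ᵢ) = 27.3826 + 7.7810 + 22.9333 + 15.0552 + 10.7896 + 27.4953 = 111.4369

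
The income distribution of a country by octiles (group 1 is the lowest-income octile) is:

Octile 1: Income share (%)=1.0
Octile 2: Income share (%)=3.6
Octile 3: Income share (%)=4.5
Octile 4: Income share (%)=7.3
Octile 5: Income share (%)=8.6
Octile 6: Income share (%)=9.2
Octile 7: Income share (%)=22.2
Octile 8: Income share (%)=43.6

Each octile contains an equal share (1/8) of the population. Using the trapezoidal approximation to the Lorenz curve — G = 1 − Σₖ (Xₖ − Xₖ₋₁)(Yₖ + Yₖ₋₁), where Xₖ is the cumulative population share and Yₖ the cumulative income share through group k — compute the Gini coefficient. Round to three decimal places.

0.508

Cumulative income shares Yₖ: 0.0100, 0.0460, 0.0910, 0.1640, 0.2500, 0.3420, 0.5640, 1.0000
Σ (Xₖ−Xₖ₋₁)(Yₖ+Yₖ₋₁) = (1/8)(0.0100+0.0000) + (1/8)(0.0460+0.0100) + (1/8)(0.0910+0.0460) + (1/8)(0.1640+0.0910) + (1/8)(0.2500+0.1640) + (1/8)(0.3420+0.2500) + (1/8)(0.5640+0.3420) + (1/8)(1.0000+0.5640)
  = 0.0013 + 0.0070 + 0.0171 + 0.0319 + 0.0517 + 0.0740 + 0.1132 + 0.1955 = 0.4917
G = 1 − 0.4917 = 0.5083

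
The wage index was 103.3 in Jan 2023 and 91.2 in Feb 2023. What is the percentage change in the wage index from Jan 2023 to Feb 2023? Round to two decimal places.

Change = (91.2 − 103.3) / 103.3 × 100
       = -12.1 / 103.3 × 100 = -11.7135%

-11.71%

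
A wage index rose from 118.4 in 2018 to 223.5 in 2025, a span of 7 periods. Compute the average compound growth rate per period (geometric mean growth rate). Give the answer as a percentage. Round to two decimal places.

9.50%

Growth factor = (223.5/118.4)^(1/7) = (1.887669)^(1/7) = 1.095010
Growth rate = 1.095010 − 1 = 0.095010 = 9.5010%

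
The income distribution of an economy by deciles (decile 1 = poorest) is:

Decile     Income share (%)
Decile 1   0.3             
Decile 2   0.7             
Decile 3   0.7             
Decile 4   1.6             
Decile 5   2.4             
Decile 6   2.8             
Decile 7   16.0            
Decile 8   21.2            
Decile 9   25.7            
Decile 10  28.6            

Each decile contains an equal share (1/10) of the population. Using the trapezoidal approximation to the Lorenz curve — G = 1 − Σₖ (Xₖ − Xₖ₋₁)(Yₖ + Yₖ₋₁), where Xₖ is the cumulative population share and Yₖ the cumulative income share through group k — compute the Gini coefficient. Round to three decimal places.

Cumulative income shares Yₖ: 0.0030, 0.0100, 0.0170, 0.0330, 0.0570, 0.0850, 0.2450, 0.4570, 0.7140, 1.0000
Σ (Xₖ−Xₖ₋₁)(Yₖ+Yₖ₋₁) = (1/10)(0.0030+0.0000) + (1/10)(0.0100+0.0030) + (1/10)(0.0170+0.0100) + (1/10)(0.0330+0.0170) + (1/10)(0.0570+0.0330) + (1/10)(0.0850+0.0570) + (1/10)(0.2450+0.0850) + (1/10)(0.4570+0.2450) + (1/10)(0.7140+0.4570) + (1/10)(1.0000+0.7140)
  = 0.0003 + 0.0013 + 0.0027 + 0.0050 + 0.0090 + 0.0142 + 0.0330 + 0.0702 + 0.1171 + 0.1714 = 0.4242
G = 1 − 0.4242 = 0.5758

0.576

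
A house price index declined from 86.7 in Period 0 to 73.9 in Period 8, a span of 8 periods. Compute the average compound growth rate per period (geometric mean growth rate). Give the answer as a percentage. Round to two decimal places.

-1.98%

Growth factor = (73.9/86.7)^(1/8) = (0.852364)^(1/8) = 0.980230
Growth rate = 0.980230 − 1 = -0.019770 = -1.9770%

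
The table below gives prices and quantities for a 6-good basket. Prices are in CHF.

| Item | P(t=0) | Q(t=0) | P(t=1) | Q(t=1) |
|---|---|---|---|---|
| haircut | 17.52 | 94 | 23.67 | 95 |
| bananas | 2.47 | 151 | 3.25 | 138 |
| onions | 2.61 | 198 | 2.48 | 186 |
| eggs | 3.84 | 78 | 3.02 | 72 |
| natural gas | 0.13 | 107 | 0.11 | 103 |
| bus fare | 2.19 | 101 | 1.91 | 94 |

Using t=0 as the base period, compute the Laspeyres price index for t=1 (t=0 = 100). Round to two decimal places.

118.75

Laspeyres price index uses base-period quantities as weights.
ΣP(t=1)·Q(t=0) = 23.67×94 + 3.25×151 + 2.48×198 + 3.02×78 + 0.11×107 + 1.91×101 = 2224.98 + 490.75 + 491.04 + 235.56 + 11.77 + 192.91 = 3647.01
ΣP(t=0)·Q(t=0) = 17.52×94 + 2.47×151 + 2.61×198 + 3.84×78 + 0.13×107 + 2.19×101 = 1646.88 + 372.97 + 516.78 + 299.52 + 13.91 + 221.19 = 3071.25
Index = 3647.01 / 3071.25 × 100 = 118.7468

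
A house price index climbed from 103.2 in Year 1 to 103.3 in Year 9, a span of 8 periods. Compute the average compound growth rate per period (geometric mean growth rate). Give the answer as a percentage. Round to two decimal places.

0.01%

Growth factor = (103.3/103.2)^(1/8) = (1.000969)^(1/8) = 1.000121
Growth rate = 1.000121 − 1 = 0.000121 = 0.0121%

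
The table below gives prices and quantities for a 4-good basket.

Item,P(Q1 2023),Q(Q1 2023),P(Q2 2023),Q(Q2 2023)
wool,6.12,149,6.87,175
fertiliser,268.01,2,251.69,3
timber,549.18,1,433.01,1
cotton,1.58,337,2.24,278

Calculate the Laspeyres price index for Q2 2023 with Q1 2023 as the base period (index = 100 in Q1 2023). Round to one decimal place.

107.3

Laspeyres price index uses base-period quantities as weights.
ΣP(Q2 2023)·Q(Q1 2023) = 6.87×149 + 251.69×2 + 433.01×1 + 2.24×337 = 1023.63 + 503.38 + 433.01 + 754.88 = 2714.9
ΣP(Q1 2023)·Q(Q1 2023) = 6.12×149 + 268.01×2 + 549.18×1 + 1.58×337 = 911.88 + 536.02 + 549.18 + 532.46 = 2529.54
Index = 2714.9 / 2529.54 × 100 = 107.3278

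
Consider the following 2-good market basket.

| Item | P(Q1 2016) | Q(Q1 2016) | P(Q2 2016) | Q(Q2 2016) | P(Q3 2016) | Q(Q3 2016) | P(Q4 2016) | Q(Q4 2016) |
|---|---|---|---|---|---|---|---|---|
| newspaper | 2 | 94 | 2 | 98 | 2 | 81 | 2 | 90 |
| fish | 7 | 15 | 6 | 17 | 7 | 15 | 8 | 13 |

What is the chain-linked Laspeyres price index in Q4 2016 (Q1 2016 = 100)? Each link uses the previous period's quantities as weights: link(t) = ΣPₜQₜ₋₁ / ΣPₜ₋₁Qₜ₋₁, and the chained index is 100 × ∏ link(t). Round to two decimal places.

Link Q1 2016→Q2 2016:
ΣP(Q2 2016)Q(Q1 2016) = 2×94 + 6×15 = 188 + 90 = 278
ΣP(Q1 2016)Q(Q1 2016) = 2×94 + 7×15 = 188 + 105 = 293
link = 278/293 = 0.948805
Link Q2 2016→Q3 2016:
ΣP(Q3 2016)Q(Q2 2016) = 2×98 + 7×17 = 196 + 119 = 315
ΣP(Q2 2016)Q(Q2 2016) = 2×98 + 6×17 = 196 + 102 = 298
link = 315/298 = 1.057047
Link Q3 2016→Q4 2016:
ΣP(Q4 2016)Q(Q3 2016) = 2×81 + 8×15 = 162 + 120 = 282
ΣP(Q3 2016)Q(Q3 2016) = 2×81 + 7×15 = 162 + 105 = 267
link = 282/267 = 1.056180
Chained index = 100 × 0.948805 × 1.057047 × 1.056180 = 105.9276

105.93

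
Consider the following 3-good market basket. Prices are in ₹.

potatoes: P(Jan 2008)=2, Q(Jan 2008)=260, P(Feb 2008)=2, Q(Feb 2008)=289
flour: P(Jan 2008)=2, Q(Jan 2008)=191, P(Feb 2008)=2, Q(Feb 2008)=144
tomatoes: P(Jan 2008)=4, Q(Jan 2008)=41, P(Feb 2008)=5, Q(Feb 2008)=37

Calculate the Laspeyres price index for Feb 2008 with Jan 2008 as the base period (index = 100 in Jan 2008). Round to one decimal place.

Laspeyres price index uses base-period quantities as weights.
ΣP(Feb 2008)·Q(Jan 2008) = 2×260 + 2×191 + 5×41 = 520 + 382 + 205 = 1107
ΣP(Jan 2008)·Q(Jan 2008) = 2×260 + 2×191 + 4×41 = 520 + 382 + 164 = 1066
Index = 1107 / 1066 × 100 = 103.8462

103.8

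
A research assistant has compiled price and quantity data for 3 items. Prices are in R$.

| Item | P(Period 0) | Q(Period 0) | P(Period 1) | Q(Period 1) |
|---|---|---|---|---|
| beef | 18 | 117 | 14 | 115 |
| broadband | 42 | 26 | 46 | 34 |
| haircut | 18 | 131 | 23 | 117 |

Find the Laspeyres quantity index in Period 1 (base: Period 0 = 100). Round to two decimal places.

Laspeyres quantity index uses base-period prices as weights.
ΣP(Period 0)·Q(Period 1) = 18×115 + 42×34 + 18×117 = 2070 + 1428 + 2106 = 5604
ΣP(Period 0)·Q(Period 0) = 18×117 + 42×26 + 18×131 = 2106 + 1092 + 2358 = 5556
Index = 5604 / 5556 × 100 = 100.8639

100.86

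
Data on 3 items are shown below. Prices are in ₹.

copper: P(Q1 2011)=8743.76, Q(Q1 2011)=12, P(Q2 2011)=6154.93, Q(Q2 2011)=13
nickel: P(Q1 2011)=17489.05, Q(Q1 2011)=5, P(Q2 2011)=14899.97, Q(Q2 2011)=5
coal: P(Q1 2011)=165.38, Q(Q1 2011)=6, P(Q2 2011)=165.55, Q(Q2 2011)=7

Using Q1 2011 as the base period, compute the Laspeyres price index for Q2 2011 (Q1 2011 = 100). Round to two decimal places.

77.24

Laspeyres price index uses base-period quantities as weights.
ΣP(Q2 2011)·Q(Q1 2011) = 6154.93×12 + 14899.97×5 + 165.55×6 = 73859.16 + 74499.85 + 993.3 = 149352.31
ΣP(Q1 2011)·Q(Q1 2011) = 8743.76×12 + 17489.05×5 + 165.38×6 = 104925.12 + 87445.25 + 992.28 = 193362.65
Index = 149352.31 / 193362.65 × 100 = 77.2395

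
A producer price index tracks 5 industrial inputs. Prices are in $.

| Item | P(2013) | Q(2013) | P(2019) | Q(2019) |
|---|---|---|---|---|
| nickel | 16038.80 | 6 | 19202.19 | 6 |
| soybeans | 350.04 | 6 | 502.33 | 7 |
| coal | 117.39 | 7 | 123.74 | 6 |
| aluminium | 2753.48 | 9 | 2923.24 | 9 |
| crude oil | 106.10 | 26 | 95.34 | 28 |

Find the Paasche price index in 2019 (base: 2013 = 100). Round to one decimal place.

116.8

Paasche price index uses current-period quantities as weights.
ΣP(2019)·Q(2019) = 19202.19×6 + 502.33×7 + 123.74×6 + 2923.24×9 + 95.34×28 = 115213.14 + 3516.31 + 742.44 + 26309.16 + 2669.52 = 148450.57
ΣP(2013)·Q(2019) = 16038.80×6 + 350.04×7 + 117.39×6 + 2753.48×9 + 106.10×28 = 96232.8 + 2450.28 + 704.34 + 24781.32 + 2970.8 = 127139.54
Index = 148450.57 / 127139.54 × 100 = 116.7619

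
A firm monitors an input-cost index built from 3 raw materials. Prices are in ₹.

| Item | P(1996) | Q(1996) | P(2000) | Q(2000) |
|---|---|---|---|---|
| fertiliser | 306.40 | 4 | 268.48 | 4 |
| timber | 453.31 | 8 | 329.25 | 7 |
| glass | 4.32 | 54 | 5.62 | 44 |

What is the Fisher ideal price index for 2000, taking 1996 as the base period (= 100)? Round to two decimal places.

78.95

Laspeyres component (base-period weights):
ΣP(2000)Q(1996) = 268.48×4 + 329.25×8 + 5.62×54 = 1073.92 + 2634 + 303.48 = 4011.4
ΣP(1996)Q(1996) = 306.40×4 + 453.31×8 + 4.32×54 = 1225.6 + 3626.48 + 233.28 = 5085.36
L = 4011.4 / 5085.36 × 100 = 78.8813
Paasche component (current-period weights):
ΣP(2000)Q(2000) = 268.48×4 + 329.25×7 + 5.62×44 = 1073.92 + 2304.75 + 247.28 = 3625.95
ΣP(1996)Q(2000) = 306.40×4 + 453.31×7 + 4.32×44 = 1225.6 + 3173.17 + 190.08 = 4588.85
P = 3625.95 / 4588.85 × 100 = 79.0165
Fisher = √(L × P) = √(78.8813 × 79.0165) = 78.9489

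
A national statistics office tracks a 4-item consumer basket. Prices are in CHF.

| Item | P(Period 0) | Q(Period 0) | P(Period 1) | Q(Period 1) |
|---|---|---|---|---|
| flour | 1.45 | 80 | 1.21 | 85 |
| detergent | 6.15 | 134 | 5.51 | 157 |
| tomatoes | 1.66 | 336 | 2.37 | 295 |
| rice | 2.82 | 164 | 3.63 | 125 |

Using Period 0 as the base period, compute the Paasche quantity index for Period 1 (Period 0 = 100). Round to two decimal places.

95.24

Paasche quantity index uses current-period prices as weights.
ΣP(Period 1)·Q(Period 1) = 1.21×85 + 5.51×157 + 2.37×295 + 3.63×125 = 102.85 + 865.07 + 699.15 + 453.75 = 2120.82
ΣP(Period 1)·Q(Period 0) = 1.21×80 + 5.51×134 + 2.37×336 + 3.63×164 = 96.8 + 738.34 + 796.32 + 595.32 = 2226.78
Index = 2120.82 / 2226.78 × 100 = 95.2416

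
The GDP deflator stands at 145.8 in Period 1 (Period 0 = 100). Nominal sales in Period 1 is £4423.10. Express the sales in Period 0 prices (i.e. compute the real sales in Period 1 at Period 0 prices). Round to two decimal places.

Real = Nominal ÷ (Index/100) = 4423.10 ÷ (145.8/100)
     = 4423.10 ÷ 1.458 = 3033.6763

3033.68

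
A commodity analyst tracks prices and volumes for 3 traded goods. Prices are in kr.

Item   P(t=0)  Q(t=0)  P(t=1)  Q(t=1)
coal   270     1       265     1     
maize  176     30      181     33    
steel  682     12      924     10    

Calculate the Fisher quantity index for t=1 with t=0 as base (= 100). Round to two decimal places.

Laspeyres component (base-period weights):
ΣP(t=0)Q(t=1) = 270×1 + 176×33 + 682×10 = 270 + 5808 + 6820 = 12898
ΣP(t=0)Q(t=0) = 270×1 + 176×30 + 682×12 = 270 + 5280 + 8184 = 13734
L = 12898 / 13734 × 100 = 93.9129
Paasche component (current-period weights):
ΣP(t=1)Q(t=1) = 265×1 + 181×33 + 924×10 = 265 + 5973 + 9240 = 15478
ΣP(t=1)Q(t=0) = 265×1 + 181×30 + 924×12 = 265 + 5430 + 11088 = 16783
P = 15478 / 16783 × 100 = 92.2243
Fisher = √(L × P) = √(93.9129 × 92.2243) = 93.0648

93.06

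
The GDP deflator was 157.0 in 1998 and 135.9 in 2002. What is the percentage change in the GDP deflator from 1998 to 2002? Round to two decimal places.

Change = (135.9 − 157.0) / 157.0 × 100
       = -21.1 / 157.0 × 100 = -13.4395%

-13.44%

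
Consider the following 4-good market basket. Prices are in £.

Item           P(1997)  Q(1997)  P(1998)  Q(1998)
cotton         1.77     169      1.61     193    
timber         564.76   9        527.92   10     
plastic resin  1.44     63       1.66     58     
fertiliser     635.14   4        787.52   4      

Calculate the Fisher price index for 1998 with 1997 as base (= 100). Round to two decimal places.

Laspeyres component (base-period weights):
ΣP(1998)Q(1997) = 1.61×169 + 527.92×9 + 1.66×63 + 787.52×4 = 272.09 + 4751.28 + 104.58 + 3150.08 = 8278.03
ΣP(1997)Q(1997) = 1.77×169 + 564.76×9 + 1.44×63 + 635.14×4 = 299.13 + 5082.84 + 90.72 + 2540.56 = 8013.25
L = 8278.03 / 8013.25 × 100 = 103.3043
Paasche component (current-period weights):
ΣP(1998)Q(1998) = 1.61×193 + 527.92×10 + 1.66×58 + 787.52×4 = 310.73 + 5279.2 + 96.28 + 3150.08 = 8836.29
ΣP(1997)Q(1998) = 1.77×193 + 564.76×10 + 1.44×58 + 635.14×4 = 341.61 + 5647.6 + 83.52 + 2540.56 = 8613.29
P = 8836.29 / 8613.29 × 100 = 102.5890
Fisher = √(L × P) = √(103.3043 × 102.5890) = 102.9460

102.95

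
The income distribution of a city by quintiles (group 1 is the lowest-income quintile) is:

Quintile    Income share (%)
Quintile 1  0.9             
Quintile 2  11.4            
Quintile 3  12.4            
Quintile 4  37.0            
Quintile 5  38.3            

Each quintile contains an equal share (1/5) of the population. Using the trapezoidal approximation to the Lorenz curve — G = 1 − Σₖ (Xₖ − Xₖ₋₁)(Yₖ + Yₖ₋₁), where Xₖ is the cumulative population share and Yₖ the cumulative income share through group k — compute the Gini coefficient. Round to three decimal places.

0.402

Cumulative income shares Yₖ: 0.0090, 0.1230, 0.2470, 0.6170, 1.0000
Σ (Xₖ−Xₖ₋₁)(Yₖ+Yₖ₋₁) = (1/5)(0.0090+0.0000) + (1/5)(0.1230+0.0090) + (1/5)(0.2470+0.1230) + (1/5)(0.6170+0.2470) + (1/5)(1.0000+0.6170)
  = 0.0018 + 0.0264 + 0.0740 + 0.1728 + 0.3234 = 0.5984
G = 1 − 0.5984 = 0.4016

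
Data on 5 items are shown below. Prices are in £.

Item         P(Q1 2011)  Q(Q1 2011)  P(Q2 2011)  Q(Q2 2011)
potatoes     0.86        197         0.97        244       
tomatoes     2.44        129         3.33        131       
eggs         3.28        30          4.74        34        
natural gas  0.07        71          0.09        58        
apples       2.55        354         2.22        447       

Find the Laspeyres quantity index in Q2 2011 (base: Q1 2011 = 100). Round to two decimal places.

119.77

Laspeyres quantity index uses base-period prices as weights.
ΣP(Q1 2011)·Q(Q2 2011) = 0.86×244 + 2.44×131 + 3.28×34 + 0.07×58 + 2.55×447 = 209.84 + 319.64 + 111.52 + 4.06 + 1139.85 = 1784.91
ΣP(Q1 2011)·Q(Q1 2011) = 0.86×197 + 2.44×129 + 3.28×30 + 0.07×71 + 2.55×354 = 169.42 + 314.76 + 98.4 + 4.97 + 902.7 = 1490.25
Index = 1784.91 / 1490.25 × 100 = 119.7725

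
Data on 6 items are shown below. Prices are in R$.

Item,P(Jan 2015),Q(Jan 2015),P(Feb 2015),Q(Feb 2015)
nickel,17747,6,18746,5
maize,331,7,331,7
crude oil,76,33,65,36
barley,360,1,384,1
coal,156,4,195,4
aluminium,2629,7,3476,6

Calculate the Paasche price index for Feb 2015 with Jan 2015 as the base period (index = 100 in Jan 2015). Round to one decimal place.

108.9

Paasche price index uses current-period quantities as weights.
ΣP(Feb 2015)·Q(Feb 2015) = 18746×5 + 331×7 + 65×36 + 384×1 + 195×4 + 3476×6 = 93730 + 2317 + 2340 + 384 + 780 + 20856 = 120407
ΣP(Jan 2015)·Q(Feb 2015) = 17747×5 + 331×7 + 76×36 + 360×1 + 156×4 + 2629×6 = 88735 + 2317 + 2736 + 360 + 624 + 15774 = 110546
Index = 120407 / 110546 × 100 = 108.9203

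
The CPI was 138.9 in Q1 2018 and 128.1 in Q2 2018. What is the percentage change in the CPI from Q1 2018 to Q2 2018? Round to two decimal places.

Change = (128.1 − 138.9) / 138.9 × 100
       = -10.8 / 138.9 × 100 = -7.7754%

-7.78%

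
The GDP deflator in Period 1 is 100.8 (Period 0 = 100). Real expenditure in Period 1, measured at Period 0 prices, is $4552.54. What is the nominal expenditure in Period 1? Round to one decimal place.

4589.0

Nominal = Real × (Index/100) = 4552.54 × (100.8/100)
        = 4552.54 × 1.008 = 4588.9603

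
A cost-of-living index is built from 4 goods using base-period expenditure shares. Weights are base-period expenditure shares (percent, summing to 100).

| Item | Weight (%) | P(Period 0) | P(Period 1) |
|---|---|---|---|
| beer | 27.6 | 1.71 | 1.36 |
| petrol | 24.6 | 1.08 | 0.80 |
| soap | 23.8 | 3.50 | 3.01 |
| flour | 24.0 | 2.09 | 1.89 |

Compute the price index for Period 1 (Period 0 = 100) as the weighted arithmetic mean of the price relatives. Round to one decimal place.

beer: 27.6 × (1.36/1.71) = 27.6 × 0.795322 = 21.9509
petrol: 24.6 × (0.80/1.08) = 24.6 × 0.740741 = 18.2222
soap: 23.8 × (3.01/3.50) = 23.8 × 0.860000 = 20.4680
flour: 24.0 × (1.89/2.09) = 24.0 × 0.904306 = 21.7033
Index = Σ wᵢ·(p₁ᵢ/p₀ᵢ) = 21.9509 + 18.2222 + 20.4680 + 21.7033 = 82.3444

82.3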